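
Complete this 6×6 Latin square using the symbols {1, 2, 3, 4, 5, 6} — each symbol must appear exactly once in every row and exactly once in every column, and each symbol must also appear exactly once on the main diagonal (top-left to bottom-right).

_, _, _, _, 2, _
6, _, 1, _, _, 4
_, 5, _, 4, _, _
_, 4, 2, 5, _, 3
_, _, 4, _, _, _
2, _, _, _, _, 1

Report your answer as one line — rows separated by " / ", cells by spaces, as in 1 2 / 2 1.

4 6 3 1 2 5 / 6 2 1 3 5 4 / 3 5 6 4 1 2 / 1 4 2 5 6 3 / 5 1 4 2 3 6 / 2 3 5 6 4 1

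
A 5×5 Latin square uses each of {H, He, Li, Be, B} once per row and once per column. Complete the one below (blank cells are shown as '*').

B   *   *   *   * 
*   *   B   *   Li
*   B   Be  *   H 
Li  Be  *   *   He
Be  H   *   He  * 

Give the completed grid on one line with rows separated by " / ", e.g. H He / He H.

B Li He H Be / H He B Be Li / He B Be Li H / Li Be H B He / Be H Li He B

(r1,c5) = Be
(r2,c2) = He
(r3,c1) = He
(r3,c4) = Li
(r4,c3) = H
(r4,c4) = B
(r5,c3) = Li
(r5,c5) = B
(r1,c2) = Li
(r1,c3) = He
(r1,c4) = H
(r2,c1) = H
(r2,c4) = Be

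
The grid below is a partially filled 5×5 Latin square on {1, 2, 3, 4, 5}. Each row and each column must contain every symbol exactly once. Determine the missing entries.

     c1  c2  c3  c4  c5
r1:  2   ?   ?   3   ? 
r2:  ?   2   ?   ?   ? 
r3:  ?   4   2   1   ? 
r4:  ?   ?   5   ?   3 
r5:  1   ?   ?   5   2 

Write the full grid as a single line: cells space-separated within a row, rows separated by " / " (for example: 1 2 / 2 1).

2 5 1 3 4 / 5 2 3 4 1 / 3 4 2 1 5 / 4 1 5 2 3 / 1 3 4 5 2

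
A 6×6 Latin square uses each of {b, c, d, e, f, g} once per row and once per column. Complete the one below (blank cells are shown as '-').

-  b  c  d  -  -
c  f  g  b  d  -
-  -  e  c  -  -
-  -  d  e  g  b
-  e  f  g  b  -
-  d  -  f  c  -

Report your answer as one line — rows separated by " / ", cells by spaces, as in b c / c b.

g b c d e f / c f g b d e / b g e c f d / f c d e g b / d e f g b c / e d b f c g

Cell (r2,c6): row 2 has {b,c,d,f,g}; column 6 has {b} → e.
Cell (r3,c2): row 3 has {c,e}; column 2 has {b,d,e,f} → g.
Cell (r3,c5): row 3 has {c,e,g}; column 5 has {b,c,d,g} → f.
Cell (r3,c6): row 3 has {c,e,f,g}; column 6 has {b,e} → d.
Cell (r4,c1): row 4 has {b,d,e,g}; column 1 has {c} → f.
Cell (r4,c2): row 4 has {b,d,e,f,g}; column 2 has {b,d,e,f,g} → c.
Cell (r5,c1): row 5 has {b,e,f,g}; column 1 has {c,f} → d.
Cell (r5,c6): row 5 has {b,d,e,f,g}; column 6 has {b,d,e} → c.
Cell (r6,c3): row 6 has {c,d,f}; column 3 has {c,d,e,f,g} → b.
Cell (r6,c6): row 6 has {b,c,d,f}; column 6 has {b,c,d,e} → g.
Cell (r1,c5): row 1 has {b,c,d}; column 5 has {b,c,d,f,g} → e.
Cell (r1,c6): row 1 has {b,c,d,e}; column 6 has {b,c,d,e,g} → f.
Cell (r3,c1): row 3 has {c,d,e,f,g}; column 1 has {c,d,f} → b.
Cell (r6,c1): row 6 has {b,c,d,f,g}; column 1 has {b,c,d,f} → e.
Cell (r1,c1): row 1 has {b,c,d,e,f}; column 1 has {b,c,d,e,f} → g.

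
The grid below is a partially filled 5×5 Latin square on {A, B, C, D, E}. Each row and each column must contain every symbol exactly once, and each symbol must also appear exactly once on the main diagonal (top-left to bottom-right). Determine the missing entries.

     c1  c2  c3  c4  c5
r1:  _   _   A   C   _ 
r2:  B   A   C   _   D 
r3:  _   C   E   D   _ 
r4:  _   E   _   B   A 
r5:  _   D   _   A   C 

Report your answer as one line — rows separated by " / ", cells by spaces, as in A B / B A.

D B A C E / B A C E D / A C E D B / C E D B A / E D B A C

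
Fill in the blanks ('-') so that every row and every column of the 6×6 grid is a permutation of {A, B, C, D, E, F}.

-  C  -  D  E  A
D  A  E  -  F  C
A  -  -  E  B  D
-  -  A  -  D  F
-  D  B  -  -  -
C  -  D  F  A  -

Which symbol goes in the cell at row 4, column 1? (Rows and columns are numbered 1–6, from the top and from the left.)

E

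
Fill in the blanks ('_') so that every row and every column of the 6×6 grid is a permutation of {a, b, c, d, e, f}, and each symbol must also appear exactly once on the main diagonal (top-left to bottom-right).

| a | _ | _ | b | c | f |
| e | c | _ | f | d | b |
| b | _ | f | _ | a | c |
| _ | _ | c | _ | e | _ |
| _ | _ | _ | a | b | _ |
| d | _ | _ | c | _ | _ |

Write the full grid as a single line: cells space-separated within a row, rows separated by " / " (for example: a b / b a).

a e d b c f / e c a f d b / b d f e a c / f b c d e a / c f e a b d / d a b c f e

At row 2, column 3: row 2 has {b,c,d,e,f}; column 3 has {c,f}; that leaves a.
At row 4, column 1: row 4 has {c,e}; column 1 has {a,b,d,e}; that leaves f.
At row 4, column 4: row 4 has {c,e,f}; column 4 has {a,b,c,f}; the diagonal has {a,b,c,f}; that leaves d.
At row 4, column 6: row 4 has {c,d,e,f}; column 6 has {b,c,f}; that leaves a.
At row 5, column 1: row 5 has {a,b}; column 1 has {a,b,d,e,f}; that leaves c.
At row 6, column 5: row 6 has {c,d}; column 5 has {a,b,c,d,e}; that leaves f.
At row 6, column 6: row 6 has {c,d,f}; column 6 has {a,b,c,f}; the diagonal has {a,b,c,d,f}; that leaves e.
At row 3, column 4: row 3 has {a,b,c,f}; column 4 has {a,b,c,d,f}; that leaves e.
At row 4, column 2: row 4 has {a,c,d,e,f}; column 2 has {c}; that leaves b.
At row 5, column 6: row 5 has {a,b,c}; column 6 has {a,b,c,e,f}; that leaves d.
At row 6, column 2: row 6 has {c,d,e,f}; column 2 has {b,c}; that leaves a.
At row 6, column 3: row 6 has {a,c,d,e,f}; column 3 has {a,c,f}; that leaves b.
At row 3, column 2: row 3 has {a,b,c,e,f}; column 2 has {a,b,c}; that leaves d.
At row 5, column 3: row 5 has {a,b,c,d}; column 3 has {a,b,c,f}; that leaves e.
At row 1, column 2: row 1 has {a,b,c,f}; column 2 has {a,b,c,d}; that leaves e.
At row 1, column 3: row 1 has {a,b,c,e,f}; column 3 has {a,b,c,e,f}; that leaves d.
At row 5, column 2: row 5 has {a,b,c,d,e}; column 2 has {a,b,c,d,e}; that leaves f.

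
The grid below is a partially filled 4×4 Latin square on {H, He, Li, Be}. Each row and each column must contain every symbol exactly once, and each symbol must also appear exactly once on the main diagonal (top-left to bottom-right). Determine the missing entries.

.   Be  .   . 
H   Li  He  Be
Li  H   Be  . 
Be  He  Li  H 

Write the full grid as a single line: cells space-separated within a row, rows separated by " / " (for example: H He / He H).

He Be H Li / H Li He Be / Li H Be He / Be He Li H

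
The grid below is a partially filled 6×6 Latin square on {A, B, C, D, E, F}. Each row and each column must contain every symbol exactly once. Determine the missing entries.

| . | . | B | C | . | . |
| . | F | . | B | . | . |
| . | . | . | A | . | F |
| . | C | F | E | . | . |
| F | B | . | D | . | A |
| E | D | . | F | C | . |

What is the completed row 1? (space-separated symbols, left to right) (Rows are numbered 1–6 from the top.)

D A B C F E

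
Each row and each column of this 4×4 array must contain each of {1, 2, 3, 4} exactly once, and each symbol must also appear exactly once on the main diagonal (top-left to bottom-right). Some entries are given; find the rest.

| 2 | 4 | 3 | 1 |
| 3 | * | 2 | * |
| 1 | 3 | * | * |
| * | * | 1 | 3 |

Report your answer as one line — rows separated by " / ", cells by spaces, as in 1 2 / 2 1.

2 4 3 1 / 3 1 2 4 / 1 3 4 2 / 4 2 1 3

(r2,c2) = 1
(r2,c4) = 4
(r3,c3) = 4
(r3,c4) = 2
(r4,c1) = 4
(r4,c2) = 2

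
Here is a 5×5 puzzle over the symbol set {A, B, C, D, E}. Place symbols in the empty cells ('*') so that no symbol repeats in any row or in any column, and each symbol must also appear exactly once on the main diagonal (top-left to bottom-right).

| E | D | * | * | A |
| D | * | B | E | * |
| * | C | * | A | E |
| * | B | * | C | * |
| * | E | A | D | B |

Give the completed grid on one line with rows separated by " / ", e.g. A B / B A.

E D C B A / D A B E C / B C D A E / A B E C D / C E A D B

(r1,c3): row 1 has {A,D,E}; column 3 has {A,B}, so it must be C.
(r1,c4): row 1 has {A,C,D,E}; column 4 has {A,C,D,E}, so it must be B.
(r2,c2): row 2 has {B,D,E}; column 2 has {B,C,D,E}; the diagonal has {B,C,E}, so it must be A.
(r2,c5): row 2 has {A,B,D,E}; column 5 has {A,B,E}, so it must be C.
(r3,c1): row 3 has {A,C,E}; column 1 has {D,E}, so it must be B.
(r3,c3): row 3 has {A,B,C,E}; column 3 has {A,B,C}; the diagonal has {A,B,C,E}, so it must be D.
(r4,c1): row 4 has {B,C}; column 1 has {B,D,E}, so it must be A.
(r4,c3): row 4 has {A,B,C}; column 3 has {A,B,C,D}, so it must be E.
(r4,c5): row 4 has {A,B,C,E}; column 5 has {A,B,C,E}, so it must be D.
(r5,c1): row 5 has {A,B,D,E}; column 1 has {A,B,D,E}, so it must be C.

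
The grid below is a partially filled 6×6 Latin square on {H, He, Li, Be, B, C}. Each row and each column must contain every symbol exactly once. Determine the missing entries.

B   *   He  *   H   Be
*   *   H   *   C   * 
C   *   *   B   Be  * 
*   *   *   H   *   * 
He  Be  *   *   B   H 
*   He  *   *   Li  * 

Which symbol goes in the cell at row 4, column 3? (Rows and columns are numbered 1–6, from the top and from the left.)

Cell (r3,c3): row 3 has {Be,B,C}; column 3 has {H,He} → Li.
Cell (r3,c6): row 3 has {Li,Be,B,C}; column 6 has {H,Be} → He.
Cell (r4,c5): row 4 has {H}; column 5 has {H,Li,Be,B,C} → He.
Cell (r5,c3): row 5 has {H,He,Be,B}; column 3 has {H,He,Li} → C.
Cell (r5,c4): row 5 has {H,He,Be,B,C}; column 4 has {H,B} → Li.
Cell (r1,c4): row 1 has {H,He,Be,B}; column 4 has {H,Li,B} → C.
Cell (r3,c2): row 3 has {He,Li,Be,B,C}; column 2 has {He,Be} → H.
Cell (r6,c4): row 6 has {He,Li}; column 4 has {H,Li,B,C} → Be.
Cell (r1,c2): row 1 has {H,He,Be,B,C}; column 2 has {H,He,Be} → Li.
Cell (r2,c2): row 2 has {H,C}; column 2 has {H,He,Li,Be} → B.
Cell (r2,c4): row 2 has {H,B,C}; column 4 has {H,Li,Be,B,C} → He.
Cell (r2,c6): row 2 has {H,He,B,C}; column 6 has {H,He,Be} → Li.
Cell (r4,c2): row 4 has {H,He}; column 2 has {H,He,Li,Be,B} → C.
Cell (r4,c6): row 4 has {H,He,C}; column 6 has {H,He,Li,Be} → B.
Cell (r6,c1): row 6 has {He,Li,Be}; column 1 has {He,B,C} → H.
Cell (r6,c3): row 6 has {H,He,Li,Be}; column 3 has {H,He,Li,C} → B.
Cell (r6,c6): row 6 has {H,He,Li,Be,B}; column 6 has {H,He,Li,Be,B} → C.
Cell (r2,c1): row 2 has {H,He,Li,B,C}; column 1 has {H,He,B,C} → Be.
Cell (r4,c1): row 4 has {H,He,B,C}; column 1 has {H,He,Be,B,C} → Li.
Cell (r4,c3): row 4 has {H,He,Li,B,C}; column 3 has {H,He,Li,B,C} → Be.

Be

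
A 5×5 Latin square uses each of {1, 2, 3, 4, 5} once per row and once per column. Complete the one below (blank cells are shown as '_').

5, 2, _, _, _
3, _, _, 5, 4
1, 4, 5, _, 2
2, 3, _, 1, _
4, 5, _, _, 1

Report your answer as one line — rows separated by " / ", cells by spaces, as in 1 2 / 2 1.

row 1 has {2,5}; column 5 has {1,2,4} — only 3 is left for (r1,c5).
row 2 has {3,4,5}; column 2 has {2,3,4,5} — only 1 is left for (r2,c2).
row 2 has {1,3,4,5}; column 3 has {5} — only 2 is left for (r2,c3).
row 3 has {1,2,4,5}; column 4 has {1,5} — only 3 is left for (r3,c4).
row 4 has {1,2,3}; column 3 has {2,5} — only 4 is left for (r4,c3).
row 4 has {1,2,3,4}; column 5 has {1,2,3,4} — only 5 is left for (r4,c5).
row 5 has {1,4,5}; column 3 has {2,4,5} — only 3 is left for (r5,c3).
row 5 has {1,3,4,5}; column 4 has {1,3,5} — only 2 is left for (r5,c4).
row 1 has {2,3,5}; column 3 has {2,3,4,5} — only 1 is left for (r1,c3).
row 1 has {1,2,3,5}; column 4 has {1,2,3,5} — only 4 is left for (r1,c4).

5 2 1 4 3 / 3 1 2 5 4 / 1 4 5 3 2 / 2 3 4 1 5 / 4 5 3 2 1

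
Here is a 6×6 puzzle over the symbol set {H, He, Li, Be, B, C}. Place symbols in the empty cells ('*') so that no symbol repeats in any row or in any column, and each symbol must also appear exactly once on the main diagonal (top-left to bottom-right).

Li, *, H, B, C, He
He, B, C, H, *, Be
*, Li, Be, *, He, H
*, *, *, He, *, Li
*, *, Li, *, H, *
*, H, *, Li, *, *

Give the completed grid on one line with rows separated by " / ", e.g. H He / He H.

(r1,c2) = Be
(r2,c5) = Li
(r3,c4) = C
(r4,c2) = C
(r4,c3) = B
(r4,c5) = Be
(r5,c2) = He
(r5,c4) = Be
(r6,c3) = He
(r6,c5) = B
(r6,c6) = C
(r3,c1) = B
(r4,c1) = H
(r5,c1) = C
(r5,c6) = B
(r6,c1) = Be

Li Be H B C He / He B C H Li Be / B Li Be C He H / H C B He Be Li / C He Li Be H B / Be H He Li B C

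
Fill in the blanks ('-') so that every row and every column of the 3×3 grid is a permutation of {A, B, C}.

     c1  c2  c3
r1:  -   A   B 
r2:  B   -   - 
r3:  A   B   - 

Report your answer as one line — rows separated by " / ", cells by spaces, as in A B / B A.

C A B / B C A / A B C

At row 1, column 1: row 1 has {A,B}; column 1 has {A,B}; that leaves C.
At row 2, column 2: row 2 has {B}; column 2 has {A,B}; that leaves C.
At row 2, column 3: row 2 has {B,C}; column 3 has {B}; that leaves A.
At row 3, column 3: row 3 has {A,B}; column 3 has {A,B}; that leaves C.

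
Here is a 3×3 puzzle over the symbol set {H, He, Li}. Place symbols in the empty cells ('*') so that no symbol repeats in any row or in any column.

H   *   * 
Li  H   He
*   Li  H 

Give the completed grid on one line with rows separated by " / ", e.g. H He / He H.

H He Li / Li H He / He Li H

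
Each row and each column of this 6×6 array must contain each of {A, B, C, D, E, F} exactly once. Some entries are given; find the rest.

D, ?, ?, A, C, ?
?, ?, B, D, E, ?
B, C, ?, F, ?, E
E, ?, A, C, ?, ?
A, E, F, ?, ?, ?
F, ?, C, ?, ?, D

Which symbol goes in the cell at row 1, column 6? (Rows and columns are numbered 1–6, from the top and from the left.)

row 1 has {A,C,D}; column 3 has {A,B,C,F} — only E is left for (r1,c3).
row 2 has {B,D,E}; column 1 has {A,B,D,E,F} — only C is left for (r2,c1).
row 3 has {B,C,E,F}; column 3 has {A,B,C,E,F} — only D is left for (r3,c3).
row 3 has {B,C,D,E,F}; column 5 has {C,E} — only A is left for (r3,c5).
row 5 has {A,E,F}; column 4 has {A,C,D,F} — only B is left for (r5,c4).
row 5 has {A,B,E,F}; column 5 has {A,C,E} — only D is left for (r5,c5).
row 5 has {A,B,D,E,F}; column 6 has {D,E} — only C is left for (r5,c6).
row 6 has {C,D,F}; column 4 has {A,B,C,D,F} — only E is left for (r6,c4).
row 6 has {C,D,E,F}; column 5 has {A,C,D,E} — only B is left for (r6,c5).
row 4 has {A,C,E}; column 5 has {A,B,C,D,E} — only F is left for (r4,c5).
row 4 has {A,C,E,F}; column 6 has {C,D,E} — only B is left for (r4,c6).
row 6 has {B,C,D,E,F}; column 2 has {C,E} — only A is left for (r6,c2).
row 1 has {A,C,D,E}; column 6 has {B,C,D,E} — only F is left for (r1,c6).

F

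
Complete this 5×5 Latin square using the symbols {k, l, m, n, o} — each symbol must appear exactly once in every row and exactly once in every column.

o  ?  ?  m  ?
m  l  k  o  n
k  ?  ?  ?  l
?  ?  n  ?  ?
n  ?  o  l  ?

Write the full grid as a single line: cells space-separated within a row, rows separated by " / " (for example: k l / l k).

o n l m k / m l k o n / k o m n l / l m n k o / n k o l m

Cell (r1,c3): row 1 has {m,o}; column 3 has {k,n,o} → l.
Cell (r1,c5): row 1 has {l,m,o}; column 5 has {l,n} → k.
Cell (r3,c3): row 3 has {k,l}; column 3 has {k,l,n,o} → m.
Cell (r3,c4): row 3 has {k,l,m}; column 4 has {l,m,o} → n.
Cell (r4,c1): row 4 has {n}; column 1 has {k,m,n,o} → l.
Cell (r4,c4): row 4 has {l,n}; column 4 has {l,m,n,o} → k.
Cell (r5,c5): row 5 has {l,n,o}; column 5 has {k,l,n} → m.
Cell (r1,c2): row 1 has {k,l,m,o}; column 2 has {l} → n.
Cell (r3,c2): row 3 has {k,l,m,n}; column 2 has {l,n} → o.
Cell (r4,c2): row 4 has {k,l,n}; column 2 has {l,n,o} → m.
Cell (r4,c5): row 4 has {k,l,m,n}; column 5 has {k,l,m,n} → o.
Cell (r5,c2): row 5 has {l,m,n,o}; column 2 has {l,m,n,o} → k.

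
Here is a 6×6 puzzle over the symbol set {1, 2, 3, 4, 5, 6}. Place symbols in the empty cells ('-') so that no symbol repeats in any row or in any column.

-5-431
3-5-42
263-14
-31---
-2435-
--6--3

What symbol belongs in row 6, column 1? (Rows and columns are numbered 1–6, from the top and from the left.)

5

row 1 has {1,3,4,5}; column 1 has {2,3} — only 6 is left for (r1,c1).
row 1 has {1,3,4,5,6}; column 3 has {1,3,4,5,6} — only 2 is left for (r1,c3).
row 2 has {2,3,4,5}; column 2 has {2,3,5,6} — only 1 is left for (r2,c2).
row 2 has {1,2,3,4,5}; column 4 has {3,4} — only 6 is left for (r2,c4).
row 3 has {1,2,3,4,6}; column 4 has {3,4,6} — only 5 is left for (r3,c4).
row 4 has {1,3}; column 4 has {3,4,5,6} — only 2 is left for (r4,c4).
row 4 has {1,2,3}; column 5 has {1,3,4,5} — only 6 is left for (r4,c5).
row 4 has {1,2,3,6}; column 6 has {1,2,3,4} — only 5 is left for (r4,c6).
row 5 has {2,3,4,5}; column 1 has {2,3,6} — only 1 is left for (r5,c1).
row 5 has {1,2,3,4,5}; column 6 has {1,2,3,4,5} — only 6 is left for (r5,c6).
row 6 has {3,6}; column 2 has {1,2,3,5,6} — only 4 is left for (r6,c2).
row 6 has {3,4,6}; column 4 has {2,3,4,5,6} — only 1 is left for (r6,c4).
row 6 has {1,3,4,6}; column 5 has {1,3,4,5,6} — only 2 is left for (r6,c5).
row 4 has {1,2,3,5,6}; column 1 has {1,2,3,6} — only 4 is left for (r4,c1).
row 6 has {1,2,3,4,6}; column 1 has {1,2,3,4,6} — only 5 is left for (r6,c1).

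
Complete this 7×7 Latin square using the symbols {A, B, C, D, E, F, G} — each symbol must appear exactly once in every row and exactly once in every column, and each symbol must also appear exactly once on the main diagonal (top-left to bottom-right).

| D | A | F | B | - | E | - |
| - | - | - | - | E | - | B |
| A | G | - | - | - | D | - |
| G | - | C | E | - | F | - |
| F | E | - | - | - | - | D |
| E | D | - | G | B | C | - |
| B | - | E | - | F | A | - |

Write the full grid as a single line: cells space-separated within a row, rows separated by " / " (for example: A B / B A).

D A F B G E C / C F D A E G B / A G B F C D E / G B C E D F A / F E G C A B D / E D A G B C F / B C E D F A G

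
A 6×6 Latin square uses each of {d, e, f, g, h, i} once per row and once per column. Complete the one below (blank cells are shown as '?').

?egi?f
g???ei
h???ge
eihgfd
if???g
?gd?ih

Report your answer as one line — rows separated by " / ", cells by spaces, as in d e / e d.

d e g i h f / g h f d e i / h d i f g e / e i h g f d / i f e h d g / f g d e i h

(r1,c1) = d
(r1,c5) = h
(r2,c3) = f
(r3,c2) = d
(r3,c3) = i
(r3,c4) = f
(r5,c3) = e
(r5,c5) = d
(r6,c1) = f
(r6,c4) = e
(r2,c2) = h
(r2,c4) = d
(r5,c4) = h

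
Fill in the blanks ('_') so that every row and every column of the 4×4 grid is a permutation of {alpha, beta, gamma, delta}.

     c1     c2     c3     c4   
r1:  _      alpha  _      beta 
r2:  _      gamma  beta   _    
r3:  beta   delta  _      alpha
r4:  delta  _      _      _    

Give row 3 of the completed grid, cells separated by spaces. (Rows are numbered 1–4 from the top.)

beta delta gamma alpha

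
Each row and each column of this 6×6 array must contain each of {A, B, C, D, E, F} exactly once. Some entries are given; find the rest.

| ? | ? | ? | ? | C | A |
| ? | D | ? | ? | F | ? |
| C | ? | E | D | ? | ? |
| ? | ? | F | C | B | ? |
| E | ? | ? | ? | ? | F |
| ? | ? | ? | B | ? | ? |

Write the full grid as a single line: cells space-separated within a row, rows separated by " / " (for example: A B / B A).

(r3,c5): row 3 has {C,D,E}; column 5 has {B,C,F}, so it must be A.
(r3,c6): row 3 has {A,C,D,E}; column 6 has {A,F}, so it must be B.
(r5,c4): row 5 has {E,F}; column 4 has {B,C,D}, so it must be A.
(r5,c5): row 5 has {A,E,F}; column 5 has {A,B,C,F}, so it must be D.
(r6,c5): row 6 has {B}; column 5 has {A,B,C,D,F}, so it must be E.
(r2,c4): row 2 has {D,F}; column 4 has {A,B,C,D}, so it must be E.
(r2,c6): row 2 has {D,E,F}; column 6 has {A,B,F}, so it must be C.
(r3,c2): row 3 has {A,B,C,D,E}; column 2 has {D}, so it must be F.
(r6,c6): row 6 has {B,E}; column 6 has {A,B,C,F}, so it must be D.
(r1,c4): row 1 has {A,C}; column 4 has {A,B,C,D,E}, so it must be F.
(r4,c6): row 4 has {B,C,F}; column 6 has {A,B,C,D,F}, so it must be E.
(r4,c2): row 4 has {B,C,E,F}; column 2 has {D,F}, so it must be A.
(r6,c2): row 6 has {B,D,E}; column 2 has {A,D,F}, so it must be C.
(r6,c3): row 6 has {B,C,D,E}; column 3 has {E,F}, so it must be A.
(r2,c3): row 2 has {C,D,E,F}; column 3 has {A,E,F}, so it must be B.
(r4,c1): row 4 has {A,B,C,E,F}; column 1 has {C,E}, so it must be D.
(r5,c2): row 5 has {A,D,E,F}; column 2 has {A,C,D,F}, so it must be B.
(r5,c3): row 5 has {A,B,D,E,F}; column 3 has {A,B,E,F}, so it must be C.
(r6,c1): row 6 has {A,B,C,D,E}; column 1 has {C,D,E}, so it must be F.
(r1,c1): row 1 has {A,C,F}; column 1 has {C,D,E,F}, so it must be B.
(r1,c2): row 1 has {A,B,C,F}; column 2 has {A,B,C,D,F}, so it must be E.
(r1,c3): row 1 has {A,B,C,E,F}; column 3 has {A,B,C,E,F}, so it must be D.
(r2,c1): row 2 has {B,C,D,E,F}; column 1 has {B,C,D,E,F}, so it must be A.

B E D F C A / A D B E F C / C F E D A B / D A F C B E / E B C A D F / F C A B E D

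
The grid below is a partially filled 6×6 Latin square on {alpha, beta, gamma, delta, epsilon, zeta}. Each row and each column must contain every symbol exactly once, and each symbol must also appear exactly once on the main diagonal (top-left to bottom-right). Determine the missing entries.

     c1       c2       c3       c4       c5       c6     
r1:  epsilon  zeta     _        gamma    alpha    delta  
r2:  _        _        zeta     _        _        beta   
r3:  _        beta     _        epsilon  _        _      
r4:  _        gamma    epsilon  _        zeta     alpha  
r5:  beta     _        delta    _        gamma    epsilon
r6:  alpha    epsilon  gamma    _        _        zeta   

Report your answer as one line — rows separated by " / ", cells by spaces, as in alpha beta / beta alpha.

epsilon zeta beta gamma alpha delta / gamma delta zeta alpha epsilon beta / zeta beta alpha epsilon delta gamma / delta gamma epsilon beta zeta alpha / beta alpha delta zeta gamma epsilon / alpha epsilon gamma delta beta zeta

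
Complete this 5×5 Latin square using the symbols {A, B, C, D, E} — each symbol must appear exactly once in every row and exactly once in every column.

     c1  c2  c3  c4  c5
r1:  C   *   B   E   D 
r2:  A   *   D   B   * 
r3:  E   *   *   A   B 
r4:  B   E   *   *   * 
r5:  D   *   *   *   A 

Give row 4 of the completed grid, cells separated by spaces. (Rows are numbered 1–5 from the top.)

B E A D C

(r1,c2) = A
(r2,c2) = C
(r2,c5) = E
(r3,c2) = D
(r3,c3) = C
(r4,c3) = A
(r4,c5) = C
(r5,c2) = B
(r5,c3) = E
(r5,c4) = C
(r4,c4) = D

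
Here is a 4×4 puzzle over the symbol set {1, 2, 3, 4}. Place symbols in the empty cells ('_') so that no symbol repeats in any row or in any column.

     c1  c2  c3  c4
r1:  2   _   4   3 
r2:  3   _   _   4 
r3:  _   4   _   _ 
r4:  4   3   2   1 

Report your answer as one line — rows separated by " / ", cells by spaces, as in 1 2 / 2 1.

2 1 4 3 / 3 2 1 4 / 1 4 3 2 / 4 3 2 1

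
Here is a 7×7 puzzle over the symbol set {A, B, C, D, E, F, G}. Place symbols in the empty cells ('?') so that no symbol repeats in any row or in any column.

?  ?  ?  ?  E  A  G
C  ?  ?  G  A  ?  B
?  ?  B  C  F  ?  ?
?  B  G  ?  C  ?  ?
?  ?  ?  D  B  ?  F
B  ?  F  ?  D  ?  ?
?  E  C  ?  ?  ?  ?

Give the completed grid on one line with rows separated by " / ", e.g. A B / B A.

F C D B E A G / C F E G A D B / G D B C F E A / D B G A C F E / E G A D B C F / B A F E D G C / A E C F G B D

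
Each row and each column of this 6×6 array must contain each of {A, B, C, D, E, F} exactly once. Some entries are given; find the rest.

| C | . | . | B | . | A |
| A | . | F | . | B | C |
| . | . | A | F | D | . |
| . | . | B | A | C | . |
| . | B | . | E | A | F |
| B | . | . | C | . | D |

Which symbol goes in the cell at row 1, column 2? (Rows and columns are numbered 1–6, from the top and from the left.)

F

At row 2, column 4: row 2 has {A,B,C,F}; column 4 has {A,B,C,E,F}; that leaves D.
At row 3, column 1: row 3 has {A,D,F}; column 1 has {A,B,C}; that leaves E.
At row 3, column 2: row 3 has {A,D,E,F}; column 2 has {B}; that leaves C.
At row 3, column 6: row 3 has {A,C,D,E,F}; column 6 has {A,C,D,F}; that leaves B.
At row 4, column 6: row 4 has {A,B,C}; column 6 has {A,B,C,D,F}; that leaves E.
At row 5, column 1: row 5 has {A,B,E,F}; column 1 has {A,B,C,E}; that leaves D.
At row 5, column 3: row 5 has {A,B,D,E,F}; column 3 has {A,B,F}; that leaves C.
At row 6, column 3: row 6 has {B,C,D}; column 3 has {A,B,C,F}; that leaves E.
At row 6, column 5: row 6 has {B,C,D,E}; column 5 has {A,B,C,D}; that leaves F.
At row 1, column 3: row 1 has {A,B,C}; column 3 has {A,B,C,E,F}; that leaves D.
At row 1, column 5: row 1 has {A,B,C,D}; column 5 has {A,B,C,D,F}; that leaves E.
At row 2, column 2: row 2 has {A,B,C,D,F}; column 2 has {B,C}; that leaves E.
At row 4, column 1: row 4 has {A,B,C,E}; column 1 has {A,B,C,D,E}; that leaves F.
At row 4, column 2: row 4 has {A,B,C,E,F}; column 2 has {B,C,E}; that leaves D.
At row 6, column 2: row 6 has {B,C,D,E,F}; column 2 has {B,C,D,E}; that leaves A.
At row 1, column 2: row 1 has {A,B,C,D,E}; column 2 has {A,B,C,D,E}; that leaves F.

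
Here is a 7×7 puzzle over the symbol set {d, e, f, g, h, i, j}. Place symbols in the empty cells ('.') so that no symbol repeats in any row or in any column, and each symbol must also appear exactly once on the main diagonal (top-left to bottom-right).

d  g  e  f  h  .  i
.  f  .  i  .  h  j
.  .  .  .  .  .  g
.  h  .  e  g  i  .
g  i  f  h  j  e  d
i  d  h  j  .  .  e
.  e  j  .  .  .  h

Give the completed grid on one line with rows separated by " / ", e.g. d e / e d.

d g e f h j i / e f g i d h j / h j i d e f g / j h d e g i f / g i f h j e d / i d h j f g e / f e j g i d h

(r1,c6) = j
(r2,c1) = e
(r2,c5) = d
(r3,c2) = j
(r3,c3) = i
(r3,c4) = d
(r3,c6) = f
(r4,c3) = d
(r4,c7) = f
(r6,c5) = f
(r6,c6) = g
(r7,c1) = f
(r7,c4) = g
(r7,c5) = i
(r7,c6) = d
(r2,c3) = g
(r3,c1) = h
(r3,c5) = e
(r4,c1) = j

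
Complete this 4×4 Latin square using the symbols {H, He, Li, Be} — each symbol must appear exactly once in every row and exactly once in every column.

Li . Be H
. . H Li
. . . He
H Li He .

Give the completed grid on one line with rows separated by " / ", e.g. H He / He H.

row 1 has {H,Li,Be}; column 2 has {Li} — only He is left for (r1,c2).
row 2 has {H,Li}; column 2 has {He,Li} — only Be is left for (r2,c2).
row 3 has {He}; column 1 has {H,Li} — only Be is left for (r3,c1).
row 3 has {He,Be}; column 2 has {He,Li,Be} — only H is left for (r3,c2).
row 3 has {H,He,Be}; column 3 has {H,He,Be} — only Li is left for (r3,c3).
row 4 has {H,He,Li}; column 4 has {H,He,Li} — only Be is left for (r4,c4).
row 2 has {H,Li,Be}; column 1 has {H,Li,Be} — only He is left for (r2,c1).

Li He Be H / He Be H Li / Be H Li He / H Li He Be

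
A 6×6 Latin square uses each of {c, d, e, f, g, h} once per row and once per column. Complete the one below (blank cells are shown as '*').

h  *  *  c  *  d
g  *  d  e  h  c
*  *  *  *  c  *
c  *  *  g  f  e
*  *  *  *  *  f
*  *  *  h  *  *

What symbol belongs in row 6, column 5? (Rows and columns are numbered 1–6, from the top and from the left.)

d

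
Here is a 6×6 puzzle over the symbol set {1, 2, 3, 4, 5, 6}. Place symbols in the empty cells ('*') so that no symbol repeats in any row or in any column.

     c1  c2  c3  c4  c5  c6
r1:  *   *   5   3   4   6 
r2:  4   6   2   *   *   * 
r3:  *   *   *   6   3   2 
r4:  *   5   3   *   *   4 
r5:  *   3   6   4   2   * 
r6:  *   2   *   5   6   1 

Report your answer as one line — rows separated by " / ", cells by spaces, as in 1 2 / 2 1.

(r1,c2): row 1 has {3,4,5,6}; column 2 has {2,3,5,6}, so it must be 1.
(r2,c4): row 2 has {2,4,6}; column 4 has {3,4,5,6}, so it must be 1.
(r2,c5): row 2 has {1,2,4,6}; column 5 has {2,3,4,6}, so it must be 5.
(r2,c6): row 2 has {1,2,4,5,6}; column 6 has {1,2,4,6}, so it must be 3.
(r3,c2): row 3 has {2,3,6}; column 2 has {1,2,3,5,6}, so it must be 4.
(r3,c3): row 3 has {2,3,4,6}; column 3 has {2,3,5,6}, so it must be 1.
(r4,c4): row 4 has {3,4,5}; column 4 has {1,3,4,5,6}, so it must be 2.
(r4,c5): row 4 has {2,3,4,5}; column 5 has {2,3,4,5,6}, so it must be 1.
(r5,c6): row 5 has {2,3,4,6}; column 6 has {1,2,3,4,6}, so it must be 5.
(r6,c1): row 6 has {1,2,5,6}; column 1 has {4}, so it must be 3.
(r6,c3): row 6 has {1,2,3,5,6}; column 3 has {1,2,3,5,6}, so it must be 4.
(r1,c1): row 1 has {1,3,4,5,6}; column 1 has {3,4}, so it must be 2.
(r3,c1): row 3 has {1,2,3,4,6}; column 1 has {2,3,4}, so it must be 5.
(r4,c1): row 4 has {1,2,3,4,5}; column 1 has {2,3,4,5}, so it must be 6.
(r5,c1): row 5 has {2,3,4,5,6}; column 1 has {2,3,4,5,6}, so it must be 1.

2 1 5 3 4 6 / 4 6 2 1 5 3 / 5 4 1 6 3 2 / 6 5 3 2 1 4 / 1 3 6 4 2 5 / 3 2 4 5 6 1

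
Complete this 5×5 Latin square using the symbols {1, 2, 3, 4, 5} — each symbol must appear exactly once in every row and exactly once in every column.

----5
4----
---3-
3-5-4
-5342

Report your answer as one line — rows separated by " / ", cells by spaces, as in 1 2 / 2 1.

(r3,c5) = 1
(r5,c1) = 1
(r1,c1) = 2
(r1,c4) = 1
(r2,c5) = 3
(r3,c1) = 5
(r4,c4) = 2
(r1,c3) = 4
(r2,c4) = 5
(r3,c3) = 2
(r4,c2) = 1
(r1,c2) = 3
(r2,c2) = 2
(r2,c3) = 1
(r3,c2) = 4

2 3 4 1 5 / 4 2 1 5 3 / 5 4 2 3 1 / 3 1 5 2 4 / 1 5 3 4 2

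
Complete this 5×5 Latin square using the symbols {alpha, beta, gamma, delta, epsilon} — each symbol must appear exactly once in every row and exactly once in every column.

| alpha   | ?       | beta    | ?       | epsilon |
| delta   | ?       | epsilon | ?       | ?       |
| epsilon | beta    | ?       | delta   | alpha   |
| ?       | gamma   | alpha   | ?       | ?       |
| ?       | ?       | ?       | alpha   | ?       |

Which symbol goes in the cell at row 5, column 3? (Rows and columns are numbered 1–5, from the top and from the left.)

delta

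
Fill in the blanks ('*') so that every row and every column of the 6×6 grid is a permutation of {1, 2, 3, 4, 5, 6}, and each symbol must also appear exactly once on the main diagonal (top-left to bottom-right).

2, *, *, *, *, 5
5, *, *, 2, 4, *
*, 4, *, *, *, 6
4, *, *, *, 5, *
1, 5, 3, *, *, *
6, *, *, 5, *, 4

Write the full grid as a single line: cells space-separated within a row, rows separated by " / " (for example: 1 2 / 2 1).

2 3 4 6 1 5 / 5 1 6 2 4 3 / 3 4 5 1 2 6 / 4 6 2 3 5 1 / 1 5 3 4 6 2 / 6 2 1 5 3 4

Cell (r3,c1): row 3 has {4,6}; column 1 has {1,2,4,5,6} → 3.
Cell (r3,c4): row 3 has {3,4,6}; column 4 has {2,5} → 1.
Cell (r3,c5): row 3 has {1,3,4,6}; column 5 has {4,5} → 2.
Cell (r5,c5): row 5 has {1,3,5}; column 5 has {2,4,5}; the diagonal has {2,4} → 6.
Cell (r5,c6): row 5 has {1,3,5,6}; column 6 has {4,5,6} → 2.
Cell (r3,c3): row 3 has {1,2,3,4,6}; column 3 has {3}; the diagonal has {2,4,6} → 5.
Cell (r4,c4): row 4 has {4,5}; column 4 has {1,2,5}; the diagonal has {2,4,5,6} → 3.
Cell (r4,c6): row 4 has {3,4,5}; column 6 has {2,4,5,6} → 1.
Cell (r5,c4): row 5 has {1,2,3,5,6}; column 4 has {1,2,3,5} → 4.
Cell (r1,c4): row 1 has {2,5}; column 4 has {1,2,3,4,5} → 6.
Cell (r2,c2): row 2 has {2,4,5}; column 2 has {4,5}; the diagonal has {2,3,4,5,6} → 1.
Cell (r2,c3): row 2 has {1,2,4,5}; column 3 has {3,5} → 6.
Cell (r2,c6): row 2 has {1,2,4,5,6}; column 6 has {1,2,4,5,6} → 3.
Cell (r4,c3): row 4 has {1,3,4,5}; column 3 has {3,5,6} → 2.
Cell (r6,c3): row 6 has {4,5,6}; column 3 has {2,3,5,6} → 1.
Cell (r6,c5): row 6 has {1,4,5,6}; column 5 has {2,4,5,6} → 3.
Cell (r1,c2): row 1 has {2,5,6}; column 2 has {1,4,5} → 3.
Cell (r1,c3): row 1 has {2,3,5,6}; column 3 has {1,2,3,5,6} → 4.
Cell (r1,c5): row 1 has {2,3,4,5,6}; column 5 has {2,3,4,5,6} → 1.
Cell (r4,c2): row 4 has {1,2,3,4,5}; column 2 has {1,3,4,5} → 6.
Cell (r6,c2): row 6 has {1,3,4,5,6}; column 2 has {1,3,4,5,6} → 2.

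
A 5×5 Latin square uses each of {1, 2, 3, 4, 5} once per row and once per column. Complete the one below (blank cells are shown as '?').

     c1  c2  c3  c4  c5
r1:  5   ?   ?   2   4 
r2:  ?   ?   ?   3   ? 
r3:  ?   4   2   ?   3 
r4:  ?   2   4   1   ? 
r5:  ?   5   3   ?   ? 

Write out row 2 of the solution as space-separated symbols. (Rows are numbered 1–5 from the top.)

4 1 5 3 2

row 1 has {2,4,5}; column 3 has {2,3,4} — only 1 is left for (r1,c3).
row 2 has {3}; column 2 has {2,4,5} — only 1 is left for (r2,c2).
row 2 has {1,3}; column 3 has {1,2,3,4} — only 5 is left for (r2,c3).
row 2 has {1,3,5}; column 5 has {3,4} — only 2 is left for (r2,c5).
row 3 has {2,3,4}; column 1 has {5} — only 1 is left for (r3,c1).
row 3 has {1,2,3,4}; column 4 has {1,2,3} — only 5 is left for (r3,c4).
row 4 has {1,2,4}; column 1 has {1,5} — only 3 is left for (r4,c1).
row 4 has {1,2,3,4}; column 5 has {2,3,4} — only 5 is left for (r4,c5).
row 5 has {3,5}; column 4 has {1,2,3,5} — only 4 is left for (r5,c4).
row 5 has {3,4,5}; column 5 has {2,3,4,5} — only 1 is left for (r5,c5).
row 1 has {1,2,4,5}; column 2 has {1,2,4,5} — only 3 is left for (r1,c2).
row 2 has {1,2,3,5}; column 1 has {1,3,5} — only 4 is left for (r2,c1).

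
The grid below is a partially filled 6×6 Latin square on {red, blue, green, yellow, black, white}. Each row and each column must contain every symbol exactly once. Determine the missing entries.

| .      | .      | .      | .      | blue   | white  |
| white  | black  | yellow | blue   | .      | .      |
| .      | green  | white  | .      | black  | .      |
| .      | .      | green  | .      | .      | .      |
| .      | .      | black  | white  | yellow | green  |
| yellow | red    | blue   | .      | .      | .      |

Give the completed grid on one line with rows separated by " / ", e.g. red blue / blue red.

(r1,c2) = yellow
(r1,c3) = red
(r2,c6) = red
(r5,c2) = blue
(r6,c6) = black
(r2,c5) = green
(r4,c2) = white
(r4,c5) = red
(r5,c1) = red
(r6,c4) = green
(r6,c5) = white
(r1,c4) = black
(r3,c1) = blue
(r3,c6) = yellow
(r4,c1) = black
(r4,c4) = yellow
(r4,c6) = blue
(r1,c1) = green
(r3,c4) = red

green yellow red black blue white / white black yellow blue green red / blue green white red black yellow / black white green yellow red blue / red blue black white yellow green / yellow red blue green white black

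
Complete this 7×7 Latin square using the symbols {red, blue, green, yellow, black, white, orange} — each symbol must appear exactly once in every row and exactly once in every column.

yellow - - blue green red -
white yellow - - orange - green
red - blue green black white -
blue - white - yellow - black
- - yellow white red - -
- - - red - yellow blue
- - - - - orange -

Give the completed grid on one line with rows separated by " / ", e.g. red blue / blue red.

yellow black orange blue green red white / white yellow red black orange blue green / red orange blue green black white yellow / blue red white orange yellow green black / green blue yellow white red black orange / orange green black red white yellow blue / black white green yellow blue orange red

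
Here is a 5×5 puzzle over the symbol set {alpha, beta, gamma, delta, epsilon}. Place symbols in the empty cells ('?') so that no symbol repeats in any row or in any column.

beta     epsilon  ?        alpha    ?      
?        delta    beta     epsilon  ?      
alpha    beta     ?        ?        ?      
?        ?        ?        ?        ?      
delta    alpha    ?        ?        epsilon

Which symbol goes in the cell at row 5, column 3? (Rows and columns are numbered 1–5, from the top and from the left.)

gamma

row 2 has {beta,delta,epsilon}; column 1 has {alpha,beta,delta} — only gamma is left for (r2,c1).
row 2 has {beta,gamma,delta,epsilon}; column 5 has {epsilon} — only alpha is left for (r2,c5).
row 4 is empty so far; column 1 has {alpha,beta,gamma,delta} — only epsilon is left for (r4,c1).
row 4 has {epsilon}; column 2 has {alpha,beta,delta,epsilon} — only gamma is left for (r4,c2).
row 5 has {alpha,delta,epsilon}; column 3 has {beta} — only gamma is left for (r5,c3).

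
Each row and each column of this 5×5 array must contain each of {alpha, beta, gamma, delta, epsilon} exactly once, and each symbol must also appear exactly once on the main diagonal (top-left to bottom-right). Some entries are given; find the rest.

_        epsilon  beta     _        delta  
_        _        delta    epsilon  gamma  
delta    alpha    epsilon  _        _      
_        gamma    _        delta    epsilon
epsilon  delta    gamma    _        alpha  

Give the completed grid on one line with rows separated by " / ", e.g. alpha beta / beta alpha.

gamma epsilon beta alpha delta / alpha beta delta epsilon gamma / delta alpha epsilon gamma beta / beta gamma alpha delta epsilon / epsilon delta gamma beta alpha

Cell (r1,c1): row 1 has {beta,delta,epsilon}; column 1 has {delta,epsilon}; the diagonal has {alpha,delta,epsilon} → gamma.
Cell (r1,c4): row 1 has {beta,gamma,delta,epsilon}; column 4 has {delta,epsilon} → alpha.
Cell (r2,c2): row 2 has {gamma,delta,epsilon}; column 2 has {alpha,gamma,delta,epsilon}; the diagonal has {alpha,gamma,delta,epsilon} → beta.
Cell (r3,c5): row 3 has {alpha,delta,epsilon}; column 5 has {alpha,gamma,delta,epsilon} → beta.
Cell (r4,c3): row 4 has {gamma,delta,epsilon}; column 3 has {beta,gamma,delta,epsilon} → alpha.
Cell (r5,c4): row 5 has {alpha,gamma,delta,epsilon}; column 4 has {alpha,delta,epsilon} → beta.
Cell (r2,c1): row 2 has {beta,gamma,delta,epsilon}; column 1 has {gamma,delta,epsilon} → alpha.
Cell (r3,c4): row 3 has {alpha,beta,delta,epsilon}; column 4 has {alpha,beta,delta,epsilon} → gamma.
Cell (r4,c1): row 4 has {alpha,gamma,delta,epsilon}; column 1 has {alpha,gamma,delta,epsilon} → beta.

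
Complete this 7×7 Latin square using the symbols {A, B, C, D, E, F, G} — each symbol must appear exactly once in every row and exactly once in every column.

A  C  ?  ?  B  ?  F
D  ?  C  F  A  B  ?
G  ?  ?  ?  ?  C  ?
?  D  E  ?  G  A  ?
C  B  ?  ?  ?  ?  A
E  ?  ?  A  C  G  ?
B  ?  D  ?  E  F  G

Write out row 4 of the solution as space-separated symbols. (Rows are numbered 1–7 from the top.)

F D E B G A C

(r1,c3) = G
(r2,c7) = E
(r4,c1) = F
(r5,c3) = F
(r5,c5) = D
(r5,c6) = E
(r6,c2) = F
(r6,c3) = B
(r6,c7) = D
(r7,c2) = A
(r7,c4) = C
(r1,c6) = D
(r2,c2) = G
(r3,c2) = E
(r3,c3) = A
(r3,c5) = F
(r3,c7) = B
(r4,c4) = B
(r4,c7) = C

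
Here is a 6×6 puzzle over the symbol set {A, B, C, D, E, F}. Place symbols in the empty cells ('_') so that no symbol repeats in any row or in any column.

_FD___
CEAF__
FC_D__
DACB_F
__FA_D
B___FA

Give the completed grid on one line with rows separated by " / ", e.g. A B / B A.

(r2,c6) = B
(r3,c6) = E
(r4,c5) = E
(r5,c1) = E
(r5,c2) = B
(r5,c5) = C
(r6,c2) = D
(r6,c3) = E
(r6,c4) = C
(r1,c1) = A
(r1,c4) = E
(r1,c5) = B
(r1,c6) = C
(r2,c5) = D
(r3,c3) = B
(r3,c5) = A

A F D E B C / C E A F D B / F C B D A E / D A C B E F / E B F A C D / B D E C F A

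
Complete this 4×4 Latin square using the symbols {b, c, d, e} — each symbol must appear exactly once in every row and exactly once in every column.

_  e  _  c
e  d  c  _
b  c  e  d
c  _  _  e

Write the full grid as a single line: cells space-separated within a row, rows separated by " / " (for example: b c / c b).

d e b c / e d c b / b c e d / c b d e

row 1 has {c,e}; column 1 has {b,c,e} — only d is left for (r1,c1).
row 1 has {c,d,e}; column 3 has {c,e} — only b is left for (r1,c3).
row 2 has {c,d,e}; column 4 has {c,d,e} — only b is left for (r2,c4).
row 4 has {c,e}; column 2 has {c,d,e} — only b is left for (r4,c2).
row 4 has {b,c,e}; column 3 has {b,c,e} — only d is left for (r4,c3).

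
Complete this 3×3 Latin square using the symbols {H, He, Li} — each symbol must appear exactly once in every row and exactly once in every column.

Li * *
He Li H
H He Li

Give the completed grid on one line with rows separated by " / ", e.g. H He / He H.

Li H He / He Li H / H He Li

row 1 has {Li}; column 2 has {He,Li} — only H is left for (r1,c2).
row 1 has {H,Li}; column 3 has {H,Li} — only He is left for (r1,c3).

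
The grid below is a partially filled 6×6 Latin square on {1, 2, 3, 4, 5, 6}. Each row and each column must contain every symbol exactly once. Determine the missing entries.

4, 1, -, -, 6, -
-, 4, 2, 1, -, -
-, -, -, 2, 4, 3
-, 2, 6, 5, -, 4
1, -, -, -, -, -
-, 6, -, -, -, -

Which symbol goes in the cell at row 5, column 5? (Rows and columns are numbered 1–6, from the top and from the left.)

2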